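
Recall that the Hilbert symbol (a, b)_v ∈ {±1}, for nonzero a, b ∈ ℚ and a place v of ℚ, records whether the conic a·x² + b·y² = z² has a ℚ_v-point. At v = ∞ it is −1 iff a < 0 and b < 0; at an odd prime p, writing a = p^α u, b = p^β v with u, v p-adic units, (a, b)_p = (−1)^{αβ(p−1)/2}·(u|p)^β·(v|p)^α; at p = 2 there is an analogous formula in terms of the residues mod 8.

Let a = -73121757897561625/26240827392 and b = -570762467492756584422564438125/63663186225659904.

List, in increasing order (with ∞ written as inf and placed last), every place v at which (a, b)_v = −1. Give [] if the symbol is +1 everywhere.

Mod squares: a ≡ -98605, b ≡ -29. Check v ∈ {∞, 2, 3, 5, 7, 13, 19, 23, 29, 37, 41}.
v=∞: -98605 < 0 and -29 < 0  ⇒  (a,b)_∞ = -1.
v=19: a=19^2·(≡5), b=19^2·(≡6) mod 19; (5|19)=+1, (6|19)=+1; (−1)^{2·2·9}·(+1)^2·(+1)^2 = +1.
v=2: v_2(a)=-14, v_2(b)=-22; units ≡ 3, 3 (mod 8); ε·ε+αω+βω = 1·1+-14·1+-22·1 ≡ 1  ⇒  (a,b)_2 = -1.
v=7: a=7^4·(≡1), b=7^6·(≡5) mod 7; (1|7)=+1, (5|7)=-1; (−1)^{4·6·3}·(+1)^6·(-1)^4 = +1.
v=37: a=37^1·(≡26), b=37^4·(≡15) mod 37; (26|37)=+1, (15|37)=-1; (−1)^{1·4·18}·(+1)^4·(-1)^1 = -1.
v=23: a=23^2·(≡5), b=23^4·(≡17) mod 23; (5|23)=-1, (17|23)=-1; (−1)^{2·4·11}·(-1)^4·(-1)^2 = +1.
v=13: a=13^-3·(≡2), b=13^-4·(≡10) mod 13; (2|13)=-1, (10|13)=+1; (−1)^{-3·-4·6}·(-1)^-4·(+1)^-3 = +1.
v=29: a=29^2·(≡28), b=29^3·(≡16) mod 29; (28|29)=+1, (16|29)=+1; (−1)^{2·3·14}·(+1)^3·(+1)^2 = +1.
v=5: a=5^3·(≡1), b=5^4·(≡1) mod 5; (1|5)=+1, (1|5)=+1; (−1)^{3·4·2}·(+1)^4·(+1)^3 = +1.
v=41: a=41^1·(≡13), b=41^2·(≡26) mod 41; (13|41)=-1, (26|41)=-1; (−1)^{1·2·20}·(-1)^2·(-1)^1 = -1.
v=3: a=3^-6·(≡2), b=3^-12·(≡1) mod 3; (2|3)=-1, (1|3)=+1; (−1)^{-6·-12·1}·(-1)^-12·(+1)^-6 = +1.
|Ram(-98605, -29)| = 4, even; anisotropic at {2, 37, 41, ∞}.

[2, 37, 41, inf]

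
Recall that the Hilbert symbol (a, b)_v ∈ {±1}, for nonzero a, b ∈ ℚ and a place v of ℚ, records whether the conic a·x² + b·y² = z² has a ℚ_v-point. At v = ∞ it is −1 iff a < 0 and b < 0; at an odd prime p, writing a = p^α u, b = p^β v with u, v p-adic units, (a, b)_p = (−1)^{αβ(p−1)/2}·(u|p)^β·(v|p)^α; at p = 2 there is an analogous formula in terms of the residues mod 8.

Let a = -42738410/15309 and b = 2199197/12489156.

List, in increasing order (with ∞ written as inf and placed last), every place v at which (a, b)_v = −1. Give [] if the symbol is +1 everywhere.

(a, b) ≡ (-43890, 77) mod (ℚ^×)²; places V = {2, 3, 5, 7, 11, 13, 19, 31, ∞}.
(a,b)_13: α=2, u≡8; β=4, v≡3 (mod 13); (8|13)=-1, (3|13)=+1; sign (−1)^0·-1^4·+1^2 = +1.
(a,b)_∞: sgn(-43890)=−, sgn(77)=+, so +1.
(a,b)_7: α=-1, u≡2; β=1, v≡4 (mod 7); (2|7)=+1, (4|7)=+1; sign (−1)^1·+1^1·+1^-1 = -1.
(a,b)_11: α=3, u≡4; β=1, v≡10 (mod 11); (4|11)=+1, (10|11)=-1; sign (−1)^1·+1^1·-1^3 = +1.
(a,b)_2: α=1, β=-2; u≡7, v≡5 (mod 8); ε(u)ε(v)=1·0, αω(v)=1·1, βω(u)=-2·0; sum ≡ 1  ⇒  -1.
(a,b)_19: α=1, u≡15; β=-2, v≡5 (mod 19); (15|19)=-1, (5|19)=+1; sign (−1)^0·-1^-2·+1^1 = +1.
(a,b)_5: α=1, u≡2; β=0, v≡2 (mod 5); (2|5)=-1, (2|5)=-1; sign (−1)^0·-1^0·-1^1 = -1.
(a,b)_31: α=0, u≡21; β=-2, v≡17 (mod 31); (21|31)=-1, (17|31)=-1; sign (−1)^0·-1^-2·-1^0 = +1.
(a,b)_3: α=-7, u≡1; β=-2, v≡2 (mod 3); (1|3)=+1, (2|3)=-1; sign (−1)^0·+1^-2·-1^-7 = -1.
|Ram(-43890, 77)| = 4, even; anisotropic at {2, 3, 5, 7}.

[2, 3, 5, 7]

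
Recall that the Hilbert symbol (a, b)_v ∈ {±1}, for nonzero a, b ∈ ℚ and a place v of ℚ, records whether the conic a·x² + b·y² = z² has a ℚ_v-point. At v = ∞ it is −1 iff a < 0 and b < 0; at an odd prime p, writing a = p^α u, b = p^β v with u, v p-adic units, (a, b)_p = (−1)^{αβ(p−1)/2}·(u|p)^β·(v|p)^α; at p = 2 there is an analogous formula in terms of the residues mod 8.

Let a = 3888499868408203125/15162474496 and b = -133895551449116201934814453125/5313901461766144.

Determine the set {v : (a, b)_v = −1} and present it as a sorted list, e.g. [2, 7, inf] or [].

[17, 23]

(a, b) ≡ (861, -4301) mod (ℚ^×)²; places V = {2, 3, 5, 7, 11, 13, 17, 23, 37, 41, ∞}.
(a,b)_11: α=2, u≡4; β=3, v≡4 (mod 11); (4|11)=+1, (4|11)=+1; sign (−1)^0·+1^3·+1^2 = +1.
(a,b)_5: α=12, u≡1; β=16, v≡1 (mod 5); (1|5)=+1, (1|5)=+1; sign (−1)^0·+1^16·+1^12 = +1.
(a,b)_13: α=-2, u≡1; β=-2, v≡5 (mod 13); (1|13)=+1, (5|13)=-1; sign (−1)^0·+1^-2·-1^-2 = +1.
(a,b)_3: α=1, u≡2; β=8, v≡1 (mod 3); (2|3)=-1, (1|3)=+1; sign (−1)^0·-1^8·+1^1 = +1.
(a,b)_7: α=1, u≡1; β=0, v≡2 (mod 7); (1|7)=+1, (2|7)=+1; sign (−1)^0·+1^0·+1^1 = +1.
(a,b)_17: α=2, u≡5; β=3, v≡4 (mod 17); (5|17)=-1, (4|17)=+1; sign (−1)^0·-1^3·+1^2 = -1.
(a,b)_∞: sgn(861)=+, sgn(-4301)=−, so +1.
(a,b)_23: α=2, u≡22; β=3, v≡5 (mod 23); (22|23)=-1, (5|23)=-1; sign (−1)^0·-1^3·-1^2 = -1.
(a,b)_2: α=-16, β=-24; u≡5, v≡3 (mod 8); ε(u)ε(v)=0·1, αω(v)=-16·1, βω(u)=-24·1; sum ≡ 0  ⇒  +1.
(a,b)_37: α=-2, u≡27; β=-4, v≡10 (mod 37); (27|37)=+1, (10|37)=+1; sign (−1)^0·+1^-4·+1^-2 = +1.
(a,b)_41: α=1, u≡1; β=2, v≡21 (mod 41); (1|41)=+1, (21|41)=+1; sign (−1)^0·+1^2·+1^1 = +1.
(861, -4301 / ℚ) ramifies at {17, 23}: a division algebra.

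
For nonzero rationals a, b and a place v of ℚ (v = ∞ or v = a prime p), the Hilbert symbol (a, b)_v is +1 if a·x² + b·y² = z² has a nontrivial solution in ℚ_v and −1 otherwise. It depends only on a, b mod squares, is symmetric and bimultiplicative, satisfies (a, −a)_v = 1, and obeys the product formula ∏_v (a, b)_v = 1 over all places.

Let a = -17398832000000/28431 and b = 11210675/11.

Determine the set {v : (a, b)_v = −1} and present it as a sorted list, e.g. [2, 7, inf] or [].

Mod squares: a ≡ -350493, b ≡ 2233. Check v ∈ {∞, 2, 3, 5, 7, 11, 13, 19, 29, 43, 47}.
v=43: a=43^1·(≡37), b=43^0·(≡21) mod 43; (37|43)=-1, (21|43)=+1; (−1)^{1·0·21}·(-1)^0·(+1)^1 = +1.
v=7: a=7^0·(≡1), b=7^1·(≡4) mod 7; (1|7)=+1, (4|7)=+1; (−1)^{0·1·3}·(+1)^1·(+1)^0 = +1.
v=5: a=5^6·(≡2), b=5^2·(≡2) mod 5; (2|5)=-1, (2|5)=-1; (−1)^{6·2·2}·(-1)^2·(-1)^6 = +1.
v=29: a=29^0·(≡16), b=29^1·(≡11) mod 29; (16|29)=+1, (11|29)=-1; (−1)^{0·1·14}·(+1)^1·(-1)^0 = +1.
v=11: a=11^3·(≡1), b=11^-1·(≡3) mod 11; (1|11)=+1, (3|11)=+1; (−1)^{3·-1·5}·(+1)^-1·(+1)^3 = -1.
v=2: v_2(a)=10, v_2(b)=0; units ≡ 3, 1 (mod 8); ε·ε+αω+βω = 1·0+10·0+0·1 ≡ 0  ⇒  (a,b)_2 = +1.
v=3: a=3^-7·(≡1), b=3^0·(≡1) mod 3; (1|3)=+1, (1|3)=+1; (−1)^{-7·0·1}·(+1)^0·(+1)^-7 = +1.
v=∞: -350493 < 0 and 2233 > 0  ⇒  (a,b)_∞ = +1.
v=47: a=47^0·(≡19), b=47^2·(≡17) mod 47; (19|47)=-1, (17|47)=+1; (−1)^{0·2·23}·(-1)^2·(+1)^0 = +1.
v=13: a=13^-1·(≡10), b=13^0·(≡9) mod 13; (10|13)=+1, (9|13)=+1; (−1)^{-1·0·6}·(+1)^0·(+1)^-1 = +1.
v=19: a=19^1·(≡10), b=19^0·(≡13) mod 19; (10|19)=-1, (13|19)=-1; (−1)^{1·0·9}·(-1)^0·(-1)^1 = -1.
(-350493, 2233 / ℚ) ramifies at {11, 19}: a division algebra.

[11, 19]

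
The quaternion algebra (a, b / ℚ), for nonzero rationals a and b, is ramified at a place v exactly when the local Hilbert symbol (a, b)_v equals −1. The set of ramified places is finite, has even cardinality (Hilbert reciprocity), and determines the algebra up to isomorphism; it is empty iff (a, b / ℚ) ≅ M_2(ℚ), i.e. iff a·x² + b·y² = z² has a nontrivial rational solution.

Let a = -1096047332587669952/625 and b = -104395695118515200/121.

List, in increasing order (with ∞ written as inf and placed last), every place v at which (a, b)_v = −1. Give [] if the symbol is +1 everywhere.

[17, inf]

(a, b) ≡ (-569687, -23) mod (ℚ^×)²; places V = {2, 5, 7, 11, 17, 23, 31, 47, ∞}.
(a,b)_11: α=0, u≡3; β=-2, v≡7 (mod 11); (3|11)=+1, (7|11)=-1; sign (−1)^0·+1^-2·-1^0 = +1.
(a,b)_5: α=-4, u≡3; β=2, v≡2 (mod 5); (3|5)=-1, (2|5)=-1; sign (−1)^0·-1^2·-1^-4 = +1.
(a,b)_∞: sgn(-569687)=−, sgn(-23)=−, so -1.
(a,b)_7: α=2, u≡1; β=0, v≡3 (mod 7); (1|7)=+1, (3|7)=-1; sign (−1)^0·+1^0·-1^2 = +1.
(a,b)_2: α=6, β=10; u≡1, v≡1 (mod 8); ε(u)ε(v)=0·0, αω(v)=6·0, βω(u)=10·0; sum ≡ 0  ⇒  +1.
(a,b)_23: α=1, u≡16; β=1, v≡22 (mod 23); (16|23)=+1, (22|23)=-1; sign (−1)^1·+1^1·-1^1 = +1.
(a,b)_31: α=3, u≡15; β=2, v≡28 (mod 31); (15|31)=-1, (28|31)=+1; sign (−1)^0·-1^2·+1^3 = +1.
(a,b)_17: α=3, u≡13; β=4, v≡14 (mod 17); (13|17)=+1, (14|17)=-1; sign (−1)^0·+1^4·-1^3 = -1.
(a,b)_47: α=3, u≡46; β=2, v≡4 (mod 47); (46|47)=-1, (4|47)=+1; sign (−1)^0·-1^2·+1^3 = +1.
(-569687, -23 / ℚ) ramifies at {17, ∞}: a division algebra.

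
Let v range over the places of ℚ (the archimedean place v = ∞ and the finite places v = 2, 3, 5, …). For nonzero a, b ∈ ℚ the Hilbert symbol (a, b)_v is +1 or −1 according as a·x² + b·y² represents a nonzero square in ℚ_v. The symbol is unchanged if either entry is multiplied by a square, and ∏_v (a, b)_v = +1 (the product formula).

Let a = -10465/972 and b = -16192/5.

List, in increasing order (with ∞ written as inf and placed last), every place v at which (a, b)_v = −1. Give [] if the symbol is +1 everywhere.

(a, b) ≡ (-31395, -1265) mod (ℚ^×)²; places V = {2, 3, 5, 7, 11, 13, 23, ∞}.
(a,b)_7: α=1, u≡4; β=0, v≡4 (mod 7); (4|7)=+1, (4|7)=+1; sign (−1)^0·+1^0·+1^1 = +1.
(a,b)_11: α=0, u≡10; β=1, v≡7 (mod 11); (10|11)=-1, (7|11)=-1; sign (−1)^0·-1^1·-1^0 = -1.
(a,b)_23: α=1, u≡20; β=1, v≡11 (mod 23); (20|23)=-1, (11|23)=-1; sign (−1)^1·-1^1·-1^1 = -1.
(a,b)_13: α=1, u≡4; β=0, v≡9 (mod 13); (4|13)=+1, (9|13)=+1; sign (−1)^0·+1^0·+1^1 = +1.
(a,b)_2: α=-2, β=6; u≡5, v≡7 (mod 8); ε(u)ε(v)=0·1, αω(v)=-2·0, βω(u)=6·1; sum ≡ 0  ⇒  +1.
(a,b)_∞: sgn(-31395)=−, sgn(-1265)=−, so -1.
(a,b)_5: α=1, u≡1; β=-1, v≡3 (mod 5); (1|5)=+1, (3|5)=-1; sign (−1)^0·+1^-1·-1^1 = -1.
(a,b)_3: α=-5, u≡2; β=0, v≡1 (mod 3); (2|3)=-1, (1|3)=+1; sign (−1)^0·-1^0·+1^-5 = +1.
Ram(-31395, -1265) = {5, 11, 23, ∞}; no ℚ_5-point on the conic.

[5, 11, 23, inf]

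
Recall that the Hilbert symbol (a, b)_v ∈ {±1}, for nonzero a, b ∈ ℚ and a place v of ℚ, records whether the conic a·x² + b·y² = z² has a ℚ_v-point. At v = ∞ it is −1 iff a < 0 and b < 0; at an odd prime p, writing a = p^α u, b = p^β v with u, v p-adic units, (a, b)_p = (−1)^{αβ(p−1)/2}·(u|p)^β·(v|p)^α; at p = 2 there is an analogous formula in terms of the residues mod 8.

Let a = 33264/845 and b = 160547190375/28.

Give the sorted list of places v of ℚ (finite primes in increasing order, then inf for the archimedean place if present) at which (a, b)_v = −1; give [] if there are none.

(a, b) ≡ (1155, 265995345) mod (ℚ^×)²; places V = {2, 3, 5, 7, 11, 13, 17, 19, 23, 31, ∞}.
(a,b)_17: α=0, u≡1; β=1, v≡2 (mod 17); (1|17)=+1, (2|17)=+1; sign (−1)^0·+1^1·+1^0 = +1.
(a,b)_2: α=4, β=-2; u≡3, v≡1 (mod 8); ε(u)ε(v)=1·0, αω(v)=4·0, βω(u)=-2·1; sum ≡ 0  ⇒  +1.
(a,b)_5: α=-1, u≡1; β=3, v≡1 (mod 5); (1|5)=+1, (1|5)=+1; sign (−1)^0·+1^3·+1^-1 = +1.
(a,b)_31: α=0, u≡4; β=1, v≡20 (mod 31); (4|31)=+1, (20|31)=+1; sign (−1)^0·+1^1·+1^0 = +1.
(a,b)_7: α=1, u≡4; β=-1, v≡3 (mod 7); (4|7)=+1, (3|7)=-1; sign (−1)^1·+1^-1·-1^1 = +1.
(a,b)_∞: sgn(1155)=+, sgn(265995345)=+, so +1.
(a,b)_19: α=0, u≡10; β=1, v≡11 (mod 19); (10|19)=-1, (11|19)=+1; sign (−1)^0·-1^1·+1^0 = -1.
(a,b)_11: α=1, u≡6; β=1, v≡2 (mod 11); (6|11)=-1, (2|11)=-1; sign (−1)^1·-1^1·-1^1 = -1.
(a,b)_3: α=3, u≡1; β=1, v≡1 (mod 3); (1|3)=+1, (1|3)=+1; sign (−1)^1·+1^1·+1^3 = -1.
(a,b)_23: α=0, u≡22; β=1, v≡15 (mod 23); (22|23)=-1, (15|23)=-1; sign (−1)^0·-1^1·-1^0 = -1.
(a,b)_13: α=-2, u≡2; β=2, v≡8 (mod 13); (2|13)=-1, (8|13)=-1; sign (−1)^0·-1^2·-1^-2 = +1.
|Ram(1155, 265995345)| = 4, even; anisotropic at {3, 11, 19, 23}.

[3, 11, 19, 23]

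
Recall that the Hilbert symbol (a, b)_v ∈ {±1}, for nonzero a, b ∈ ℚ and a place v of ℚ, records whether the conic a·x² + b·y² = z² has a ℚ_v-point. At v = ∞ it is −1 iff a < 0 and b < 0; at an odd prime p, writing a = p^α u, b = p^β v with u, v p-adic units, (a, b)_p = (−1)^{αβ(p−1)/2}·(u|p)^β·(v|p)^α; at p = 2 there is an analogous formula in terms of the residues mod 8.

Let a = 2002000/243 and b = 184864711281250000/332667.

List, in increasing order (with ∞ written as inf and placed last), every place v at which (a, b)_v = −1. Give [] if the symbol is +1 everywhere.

Mod squares: a ≡ 15015, b ≡ 15015. Check v ∈ {∞, 2, 3, 5, 7, 11, 13, 17, 37}.
v=∞: 15015 > 0 and 15015 > 0  ⇒  (a,b)_∞ = +1.
v=2: v_2(a)=4, v_2(b)=4; units ≡ 7, 7 (mod 8); ε·ε+αω+βω = 1·1+4·0+4·0 ≡ 1  ⇒  (a,b)_2 = -1.
v=17: a=17^0·(≡16), b=17^2·(≡8) mod 17; (16|17)=+1, (8|17)=+1; (−1)^{0·2·8}·(+1)^2·(+1)^0 = +1.
v=7: a=7^1·(≡3), b=7^1·(≡3) mod 7; (3|7)=-1, (3|7)=-1; (−1)^{1·1·3}·(-1)^1·(-1)^1 = -1.
v=37: a=37^0·(≡9), b=37^-2·(≡28) mod 37; (9|37)=+1, (28|37)=+1; (−1)^{0·-2·18}·(+1)^-2·(+1)^0 = +1.
v=5: a=5^3·(≡2), b=5^9·(≡3) mod 5; (2|5)=-1, (3|5)=-1; (−1)^{3·9·2}·(-1)^9·(-1)^3 = +1.
v=3: a=3^-5·(≡1), b=3^-5·(≡1) mod 3; (1|3)=+1, (1|3)=+1; (−1)^{-5·-5·1}·(+1)^-5·(+1)^-5 = -1.
v=11: a=11^1·(≡5), b=11^3·(≡5) mod 11; (5|11)=+1, (5|11)=+1; (−1)^{1·3·5}·(+1)^3·(+1)^1 = -1.
v=13: a=13^1·(≡6), b=13^3·(≡8) mod 13; (6|13)=-1, (8|13)=-1; (−1)^{1·3·6}·(-1)^3·(-1)^1 = +1.
Ram(15015, 15015) = {2, 3, 7, 11}; no ℚ_2-point on the conic.

[2, 3, 7, 11]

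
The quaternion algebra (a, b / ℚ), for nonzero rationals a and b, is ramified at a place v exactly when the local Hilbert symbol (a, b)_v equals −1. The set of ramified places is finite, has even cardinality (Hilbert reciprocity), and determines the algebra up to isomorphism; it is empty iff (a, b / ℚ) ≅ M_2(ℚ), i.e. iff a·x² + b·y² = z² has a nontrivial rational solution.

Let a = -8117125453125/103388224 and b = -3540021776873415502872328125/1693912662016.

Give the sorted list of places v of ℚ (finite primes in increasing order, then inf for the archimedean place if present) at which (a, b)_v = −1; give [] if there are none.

[2, 43, 47, inf]

(a, b) ≡ (-2021, -4044021) mod (ℚ^×)²; places V = {2, 3, 5, 7, 11, 13, 23, 29, 31, 41, 43, 47, ∞}.
(a,b)_31: α=-2, u≡19; β=-2, v≡29 (mod 31); (19|31)=+1, (29|31)=-1; sign (−1)^0·+1^-2·-1^-2 = +1.
(a,b)_29: α=0, u≡6; β=1, v≡19 (mod 29); (6|29)=+1, (19|29)=-1; sign (−1)^0·+1^1·-1^0 = +1.
(a,b)_∞: sgn(-2021)=−, sgn(-4044021)=−, so -1.
(a,b)_11: α=0, u≡3; β=2, v≡10 (mod 11); (3|11)=+1, (10|11)=-1; sign (−1)^0·+1^2·-1^0 = +1.
(a,b)_5: α=6, u≡4; β=6, v≡1 (mod 5); (4|5)=+1, (1|5)=+1; sign (−1)^0·+1^6·+1^6 = +1.
(a,b)_47: α=1, u≡24; β=3, v≡16 (mod 47); (24|47)=+1, (16|47)=+1; sign (−1)^1·+1^3·+1^1 = -1.
(a,b)_41: α=-2, u≡6; β=-2, v≡30 (mod 41); (6|41)=-1, (30|41)=-1; sign (−1)^0·-1^-2·-1^-2 = +1.
(a,b)_43: α=1, u≡18; β=3, v≡39 (mod 43); (18|43)=-1, (39|43)=-1; sign (−1)^1·-1^3·-1^1 = -1.
(a,b)_2: α=-6, β=-20; u≡3, v≡3 (mod 8); ε(u)ε(v)=1·1, αω(v)=-6·1, βω(u)=-20·1; sum ≡ 1  ⇒  -1.
(a,b)_3: α=2, u≡1; β=5, v≡1 (mod 3); (1|3)=+1, (1|3)=+1; sign (−1)^0·+1^5·+1^2 = +1.
(a,b)_13: α=4, u≡7; β=4, v≡5 (mod 13); (7|13)=-1, (5|13)=-1; sign (−1)^0·-1^4·-1^4 = +1.
(a,b)_23: α=0, u≡6; β=1, v≡18 (mod 23); (6|23)=+1, (18|23)=+1; sign (−1)^0·+1^1·+1^0 = +1.
(a,b)_7: α=0, u≡2; β=2, v≡6 (mod 7); (2|7)=+1, (6|7)=-1; sign (−1)^0·+1^2·-1^0 = +1.
|Ram(-2021, -4044021)| = 4, even; anisotropic at {2, 43, 47, ∞}.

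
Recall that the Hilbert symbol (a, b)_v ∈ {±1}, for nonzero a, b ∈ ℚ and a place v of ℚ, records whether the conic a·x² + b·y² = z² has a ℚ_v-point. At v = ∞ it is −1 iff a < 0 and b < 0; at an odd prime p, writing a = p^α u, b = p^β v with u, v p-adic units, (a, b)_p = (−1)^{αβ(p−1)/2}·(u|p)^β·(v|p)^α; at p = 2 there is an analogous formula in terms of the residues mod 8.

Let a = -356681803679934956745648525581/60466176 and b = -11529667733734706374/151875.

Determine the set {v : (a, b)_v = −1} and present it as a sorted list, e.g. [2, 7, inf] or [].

[17, inf]

(a, b) ≡ (-2261, -9282) mod (ℚ^×)²; places V = {2, 3, 5, 7, 13, 17, 19, 29, ∞}.
(a,b)_13: α=2, u≡10; β=1, v≡4 (mod 13); (10|13)=+1, (4|13)=+1; sign (−1)^0·+1^1·+1^2 = +1.
(a,b)_29: α=2, u≡9; β=2, v≡26 (mod 29); (9|29)=+1, (26|29)=-1; sign (−1)^0·+1^2·-1^2 = +1.
(a,b)_5: α=0, u≡4; β=-4, v≡2 (mod 5); (4|5)=+1, (2|5)=-1; sign (−1)^0·+1^-4·-1^0 = +1.
(a,b)_3: α=-10, u≡1; β=-5, v≡2 (mod 3); (1|3)=+1, (2|3)=-1; sign (−1)^0·+1^-5·-1^-10 = +1.
(a,b)_19: α=7, u≡15; β=4, v≡17 (mod 19); (15|19)=-1, (17|19)=+1; sign (−1)^0·-1^4·+1^7 = +1.
(a,b)_17: α=5, u≡6; β=3, v≡1 (mod 17); (6|17)=-1, (1|17)=+1; sign (−1)^0·-1^3·+1^5 = -1.
(a,b)_2: α=-10, β=1; u≡3, v≡7 (mod 8); ε(u)ε(v)=1·1, αω(v)=-10·0, βω(u)=1·1; sum ≡ 0  ⇒  +1.
(a,b)_∞: sgn(-2261)=−, sgn(-9282)=−, so -1.
(a,b)_7: α=11, u≡3; β=7, v≡1 (mod 7); (3|7)=-1, (1|7)=+1; sign (−1)^1·-1^7·+1^11 = +1.
|Ram(-2261, -9282)| = 2, even; anisotropic at {17, ∞}.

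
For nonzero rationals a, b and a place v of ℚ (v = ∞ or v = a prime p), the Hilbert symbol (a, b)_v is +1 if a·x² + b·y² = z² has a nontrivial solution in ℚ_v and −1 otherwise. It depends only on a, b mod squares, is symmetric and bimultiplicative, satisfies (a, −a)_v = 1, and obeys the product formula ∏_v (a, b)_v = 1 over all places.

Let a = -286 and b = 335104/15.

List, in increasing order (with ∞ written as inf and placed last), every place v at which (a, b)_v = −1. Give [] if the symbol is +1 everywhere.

Mod squares: a ≡ -286, b ≡ 19635. Check v ∈ {∞, 2, 3, 5, 7, 11, 13, 17}.
v=5: a=5^0·(≡4), b=5^-1·(≡3) mod 5; (4|5)=+1, (3|5)=-1; (−1)^{0·-1·2}·(+1)^-1·(-1)^0 = +1.
v=7: a=7^0·(≡1), b=7^1·(≡6) mod 7; (1|7)=+1, (6|7)=-1; (−1)^{0·1·3}·(+1)^1·(-1)^0 = +1.
v=13: a=13^1·(≡4), b=13^0·(≡8) mod 13; (4|13)=+1, (8|13)=-1; (−1)^{1·0·6}·(+1)^0·(-1)^1 = -1.
v=17: a=17^0·(≡3), b=17^1·(≡4) mod 17; (3|17)=-1, (4|17)=+1; (−1)^{0·1·8}·(-1)^1·(+1)^0 = -1.
v=∞: -286 < 0 and 19635 > 0  ⇒  (a,b)_∞ = +1.
v=3: a=3^0·(≡2), b=3^-1·(≡2) mod 3; (2|3)=-1, (2|3)=-1; (−1)^{0·-1·1}·(-1)^-1·(-1)^0 = -1.
v=2: v_2(a)=1, v_2(b)=8; units ≡ 1, 3 (mod 8); ε·ε+αω+βω = 0·1+1·1+8·0 ≡ 1  ⇒  (a,b)_2 = -1.
v=11: a=11^1·(≡7), b=11^1·(≡4) mod 11; (7|11)=-1, (4|11)=+1; (−1)^{1·1·5}·(-1)^1·(+1)^1 = +1.
Ram(-286, 19635) = {2, 3, 13, 17}; no ℚ_2-point on the conic.

[2, 3, 13, 17]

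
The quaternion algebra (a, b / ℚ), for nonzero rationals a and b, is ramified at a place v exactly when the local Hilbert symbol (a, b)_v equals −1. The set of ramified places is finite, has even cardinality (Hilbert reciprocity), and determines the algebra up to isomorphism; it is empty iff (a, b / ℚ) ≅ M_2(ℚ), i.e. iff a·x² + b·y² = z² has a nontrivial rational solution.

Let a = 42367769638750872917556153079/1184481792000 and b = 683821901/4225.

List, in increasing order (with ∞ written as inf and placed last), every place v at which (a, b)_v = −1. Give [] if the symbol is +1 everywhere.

(a, b) ≡ (9620555, 26381) mod (ℚ^×)²; places V = {2, 3, 5, 7, 13, 17, 19, 23, 31, 37, ∞}.
(a,b)_5: α=-3, u≡4; β=-2, v≡4 (mod 5); (4|5)=+1, (4|5)=+1; sign (−1)^0·+1^-2·+1^-3 = +1.
(a,b)_3: α=-4, u≡2; β=0, v≡2 (mod 3); (2|3)=-1, (2|3)=-1; sign (−1)^0·-1^0·-1^-4 = +1.
(a,b)_37: α=3, u≡28; β=1, v≡30 (mod 37); (28|37)=+1, (30|37)=+1; sign (−1)^0·+1^1·+1^3 = +1.
(a,b)_23: α=7, u≡17; β=3, v≡21 (mod 23); (17|23)=-1, (21|23)=-1; sign (−1)^1·-1^3·-1^7 = -1.
(a,b)_2: α=-12, β=0; u≡3, v≡5 (mod 8); ε(u)ε(v)=1·0, αω(v)=-12·1, βω(u)=0·1; sum ≡ 0  ⇒  +1.
(a,b)_17: α=1, u≡1; β=0, v≡7 (mod 17); (1|17)=+1, (7|17)=-1; sign (−1)^0·+1^0·-1^1 = -1.
(a,b)_13: α=-4, u≡1; β=-2, v≡4 (mod 13); (1|13)=+1, (4|13)=+1; sign (−1)^0·+1^-2·+1^-4 = +1.
(a,b)_∞: sgn(9620555)=+, sgn(26381)=+, so +1.
(a,b)_19: α=1, u≡8; β=0, v≡1 (mod 19); (8|19)=-1, (1|19)=+1; sign (−1)^0·-1^0·+1^1 = +1.
(a,b)_7: α=7, u≡5; β=2, v≡5 (mod 7); (5|7)=-1, (5|7)=-1; sign (−1)^0·-1^2·-1^7 = -1.
(a,b)_31: α=4, u≡30; β=1, v≡25 (mod 31); (30|31)=-1, (25|31)=+1; sign (−1)^0·-1^1·+1^4 = -1.
Ram(9620555, 26381) = {7, 17, 23, 31}; no ℚ_7-point on the conic.

[7, 17, 23, 31]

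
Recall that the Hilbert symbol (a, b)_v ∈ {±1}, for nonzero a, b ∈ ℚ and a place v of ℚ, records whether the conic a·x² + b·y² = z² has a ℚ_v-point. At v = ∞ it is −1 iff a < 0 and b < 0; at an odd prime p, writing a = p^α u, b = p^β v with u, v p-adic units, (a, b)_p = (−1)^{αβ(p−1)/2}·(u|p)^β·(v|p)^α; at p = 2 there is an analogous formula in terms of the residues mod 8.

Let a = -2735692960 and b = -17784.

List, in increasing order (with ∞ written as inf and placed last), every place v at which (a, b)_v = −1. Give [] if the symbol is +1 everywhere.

[2, 7, 19, inf]

Mod squares: a ≡ -170980810, b ≡ -494. Check v ∈ {∞, 2, 3, 5, 7, 11, 13, 19, 29, 31}.
v=3: a=3^0·(≡2), b=3^2·(≡1) mod 3; (2|3)=-1, (1|3)=+1; (−1)^{0·2·1}·(-1)^2·(+1)^0 = +1.
v=∞: -170980810 < 0 and -494 < 0  ⇒  (a,b)_∞ = -1.
v=7: a=7^1·(≡3), b=7^0·(≡3) mod 7; (3|7)=-1, (3|7)=-1; (−1)^{1·0·3}·(-1)^0·(-1)^1 = -1.
v=5: a=5^1·(≡3), b=5^0·(≡1) mod 5; (3|5)=-1, (1|5)=+1; (−1)^{1·0·2}·(-1)^0·(+1)^1 = +1.
v=13: a=13^1·(≡9), b=13^1·(≡10) mod 13; (9|13)=+1, (10|13)=+1; (−1)^{1·1·6}·(+1)^1·(+1)^1 = +1.
v=29: a=29^1·(≡5), b=29^0·(≡22) mod 29; (5|29)=+1, (22|29)=+1; (−1)^{1·0·14}·(+1)^0·(+1)^1 = +1.
v=2: v_2(a)=5, v_2(b)=3; units ≡ 3, 1 (mod 8); ε·ε+αω+βω = 1·0+5·0+3·1 ≡ 1  ⇒  (a,b)_2 = -1.
v=31: a=31^1·(≡5), b=31^0·(≡10) mod 31; (5|31)=+1, (10|31)=+1; (−1)^{1·0·15}·(+1)^0·(+1)^1 = +1.
v=19: a=19^1·(≡3), b=19^1·(≡14) mod 19; (3|19)=-1, (14|19)=-1; (−1)^{1·1·9}·(-1)^1·(-1)^1 = -1.
v=11: a=11^1·(≡3), b=11^0·(≡3) mod 11; (3|11)=+1, (3|11)=+1; (−1)^{1·0·5}·(+1)^0·(+1)^1 = +1.
(-170980810, -494 / ℚ) ramifies at {2, 7, 19, ∞}: a division algebra.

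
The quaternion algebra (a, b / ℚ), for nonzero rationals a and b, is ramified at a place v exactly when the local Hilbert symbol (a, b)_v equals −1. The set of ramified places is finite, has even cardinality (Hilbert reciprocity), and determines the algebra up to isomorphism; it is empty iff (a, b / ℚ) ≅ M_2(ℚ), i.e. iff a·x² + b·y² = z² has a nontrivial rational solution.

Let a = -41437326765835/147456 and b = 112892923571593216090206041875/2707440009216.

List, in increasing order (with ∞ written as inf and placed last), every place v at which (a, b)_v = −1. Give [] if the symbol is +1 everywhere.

Mod squares: a ≡ -715, b ≡ 1122. Check v ∈ {∞, 2, 3, 5, 7, 11, 13, 17, 29, 41}.
v=13: a=13^1·(≡9), b=13^4·(≡4) mod 13; (9|13)=+1, (4|13)=+1; (−1)^{1·4·6}·(+1)^4·(+1)^1 = +1.
v=41: a=41^0·(≡23), b=41^-2·(≡22) mod 41; (23|41)=+1, (22|41)=-1; (−1)^{0·-2·20}·(+1)^-2·(-1)^0 = +1.
v=∞: -715 < 0 and 1122 > 0  ⇒  (a,b)_∞ = +1.
v=2: v_2(a)=-14, v_2(b)=-29; units ≡ 5, 1 (mod 8); ε·ε+αω+βω = 0·0+-14·0+-29·1 ≡ 1  ⇒  (a,b)_2 = -1.
v=7: a=7^4·(≡6), b=7^8·(≡4) mod 7; (6|7)=-1, (4|7)=+1; (−1)^{4·8·3}·(-1)^8·(+1)^4 = +1.
v=17: a=17^6·(≡2), b=17^9·(≡1) mod 17; (2|17)=+1, (1|17)=+1; (−1)^{6·9·8}·(+1)^9·(+1)^6 = +1.
v=5: a=5^1·(≡3), b=5^4·(≡2) mod 5; (3|5)=-1, (2|5)=-1; (−1)^{1·4·2}·(-1)^4·(-1)^1 = -1.
v=11: a=11^1·(≡4), b=11^1·(≡3) mod 11; (4|11)=+1, (3|11)=+1; (−1)^{1·1·5}·(+1)^1·(+1)^1 = -1.
v=3: a=3^-2·(≡2), b=3^-1·(≡2) mod 3; (2|3)=-1, (2|3)=-1; (−1)^{-2·-1·1}·(-1)^-1·(-1)^-2 = -1.
v=29: a=29^0·(≡3), b=29^2·(≡4) mod 29; (3|29)=-1, (4|29)=+1; (−1)^{0·2·14}·(-1)^2·(+1)^0 = +1.
(-715, 1122 / ℚ) ramifies at {2, 3, 5, 11}: a division algebra.

[2, 3, 5, 11]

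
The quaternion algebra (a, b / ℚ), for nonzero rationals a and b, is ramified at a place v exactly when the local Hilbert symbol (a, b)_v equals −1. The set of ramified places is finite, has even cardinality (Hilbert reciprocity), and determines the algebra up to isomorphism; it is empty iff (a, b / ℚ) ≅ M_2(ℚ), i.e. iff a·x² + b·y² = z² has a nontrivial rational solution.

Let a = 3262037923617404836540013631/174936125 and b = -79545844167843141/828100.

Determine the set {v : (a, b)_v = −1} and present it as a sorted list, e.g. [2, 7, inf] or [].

[2, 17, 23, 41]

Mod squares: a ≡ 80155, b ≡ -29. Check v ∈ {∞, 2, 3, 5, 7, 11, 13, 17, 23, 29, 41}.
v=23: a=23^3·(≡1), b=23^2·(≡15) mod 23; (1|23)=+1, (15|23)=-1; (−1)^{3·2·11}·(+1)^2·(-1)^3 = -1.
v=2: v_2(a)=0, v_2(b)=-2; units ≡ 3, 3 (mod 8); ε·ε+αω+βω = 1·1+0·1+-2·1 ≡ 1  ⇒  (a,b)_2 = -1.
v=3: a=3^12·(≡1), b=3^6·(≡1) mod 3; (1|3)=+1, (1|3)=+1; (−1)^{12·6·1}·(+1)^6·(+1)^12 = +1.
v=11: a=11^6·(≡9), b=11^4·(≡3) mod 11; (9|11)=+1, (3|11)=+1; (−1)^{6·4·5}·(+1)^4·(+1)^6 = +1.
v=13: a=13^-4·(≡3), b=13^-2·(≡10) mod 13; (3|13)=+1, (10|13)=+1; (−1)^{-4·-2·6}·(+1)^-2·(+1)^-4 = +1.
v=5: a=5^-3·(≡4), b=5^-2·(≡1) mod 5; (4|5)=+1, (1|5)=+1; (−1)^{-3·-2·2}·(+1)^-2·(+1)^-3 = +1.
v=7: a=7^-2·(≡6), b=7^-2·(≡5) mod 7; (6|7)=-1, (5|7)=-1; (−1)^{-2·-2·3}·(-1)^-2·(-1)^-2 = +1.
v=∞: 80155 > 0 and -29 < 0  ⇒  (a,b)_∞ = +1.
v=17: a=17^3·(≡14), b=17^2·(≡11) mod 17; (14|17)=-1, (11|17)=-1; (−1)^{3·2·8}·(-1)^2·(-1)^3 = -1.
v=41: a=41^3·(≡13), b=41^2·(≡13) mod 41; (13|41)=-1, (13|41)=-1; (−1)^{3·2·20}·(-1)^2·(-1)^3 = -1.
v=29: a=29^2·(≡20), b=29^1·(≡5) mod 29; (20|29)=+1, (5|29)=+1; (−1)^{2·1·14}·(+1)^1·(+1)^2 = +1.
Ram(80155, -29) = {2, 17, 23, 41}; no ℚ_2-point on the conic.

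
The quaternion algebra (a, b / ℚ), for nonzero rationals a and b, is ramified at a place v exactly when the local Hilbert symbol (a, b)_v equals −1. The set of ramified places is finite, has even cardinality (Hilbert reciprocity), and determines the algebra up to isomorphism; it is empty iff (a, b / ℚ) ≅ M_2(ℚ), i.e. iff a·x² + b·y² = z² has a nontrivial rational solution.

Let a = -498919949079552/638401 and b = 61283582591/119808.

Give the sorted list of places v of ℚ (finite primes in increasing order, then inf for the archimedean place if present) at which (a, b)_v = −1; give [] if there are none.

[2, 7, 13, 37]

Mod squares: a ≡ -37037, b ≡ 1148147. Check v ∈ {∞, 2, 3, 7, 11, 13, 17, 31, 37, 47}.
v=11: a=11^1·(≡7), b=11^1·(≡5) mod 11; (7|11)=-1, (5|11)=+1; (−1)^{1·1·5}·(-1)^1·(+1)^1 = +1.
v=7: a=7^1·(≡2), b=7^5·(≡2) mod 7; (2|7)=+1, (2|7)=+1; (−1)^{1·5·3}·(+1)^5·(+1)^1 = -1.
v=∞: -37037 < 0 and 1148147 > 0  ⇒  (a,b)_∞ = +1.
v=13: a=13^3·(≡6), b=13^-1·(≡3) mod 13; (6|13)=-1, (3|13)=+1; (−1)^{3·-1·6}·(-1)^-1·(+1)^3 = -1.
v=17: a=17^-2·(≡3), b=17^2·(≡15) mod 17; (3|17)=-1, (15|17)=+1; (−1)^{-2·2·8}·(-1)^2·(+1)^-2 = +1.
v=47: a=47^-2·(≡31), b=47^0·(≡43) mod 47; (31|47)=-1, (43|47)=-1; (−1)^{-2·0·23}·(-1)^0·(-1)^-2 = +1.
v=37: a=37^1·(≡8), b=37^1·(≡7) mod 37; (8|37)=-1, (7|37)=+1; (−1)^{1·1·18}·(-1)^1·(+1)^1 = -1.
v=2: v_2(a)=10, v_2(b)=-10; units ≡ 3, 3 (mod 8); ε·ε+αω+βω = 1·1+10·1+-10·1 ≡ 1  ⇒  (a,b)_2 = -1.
v=31: a=31^2·(≡8), b=31^1·(≡29) mod 31; (8|31)=+1, (29|31)=-1; (−1)^{2·1·15}·(+1)^1·(-1)^2 = +1.
v=3: a=3^4·(≡1), b=3^-2·(≡2) mod 3; (1|3)=+1, (2|3)=-1; (−1)^{4·-2·1}·(+1)^-2·(-1)^4 = +1.
|Ram(-37037, 1148147)| = 4, even; anisotropic at {2, 7, 13, 37}.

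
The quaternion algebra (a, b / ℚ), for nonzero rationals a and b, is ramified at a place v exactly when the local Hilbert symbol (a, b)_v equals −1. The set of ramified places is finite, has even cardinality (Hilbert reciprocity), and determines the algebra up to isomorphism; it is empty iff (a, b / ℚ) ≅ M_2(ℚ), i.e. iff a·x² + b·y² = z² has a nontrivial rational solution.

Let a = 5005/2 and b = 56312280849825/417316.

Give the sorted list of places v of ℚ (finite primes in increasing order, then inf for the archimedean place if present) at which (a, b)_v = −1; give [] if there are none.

[3, 5, 7, 13]

(a, b) ≡ (10010, 33) mod (ℚ^×)²; places V = {2, 3, 5, 7, 11, 13, 17, 19, 29, ∞}.
(a,b)_∞: sgn(10010)=+, sgn(33)=+, so +1.
(a,b)_11: α=1, u≡2; β=3, v≡4 (mod 11); (2|11)=-1, (4|11)=+1; sign (−1)^1·-1^3·+1^1 = +1.
(a,b)_29: α=0, u≡23; β=2, v≡4 (mod 29); (23|29)=+1, (4|29)=+1; sign (−1)^0·+1^2·+1^0 = +1.
(a,b)_7: α=1, u≡4; β=2, v≡5 (mod 7); (4|7)=+1, (5|7)=-1; sign (−1)^0·+1^2·-1^1 = -1.
(a,b)_17: α=0, u≡12; β=-2, v≡13 (mod 17); (12|17)=-1, (13|17)=+1; sign (−1)^0·-1^-2·+1^0 = +1.
(a,b)_2: α=-1, β=-2; u≡5, v≡1 (mod 8); ε(u)ε(v)=0·0, αω(v)=-1·0, βω(u)=-2·1; sum ≡ 0  ⇒  +1.
(a,b)_3: α=0, u≡2; β=5, v≡2 (mod 3); (2|3)=-1, (2|3)=-1; sign (−1)^0·-1^5·-1^0 = -1.
(a,b)_5: α=1, u≡3; β=2, v≡3 (mod 5); (3|5)=-1, (3|5)=-1; sign (−1)^0·-1^2·-1^1 = -1.
(a,b)_13: α=1, u≡4; β=2, v≡2 (mod 13); (4|13)=+1, (2|13)=-1; sign (−1)^0·+1^2·-1^1 = -1.
(a,b)_19: α=0, u≡4; β=-2, v≡13 (mod 19); (4|19)=+1, (13|19)=-1; sign (−1)^0·+1^-2·-1^0 = +1.
(10010, 33 / ℚ) ramifies at {3, 5, 7, 13}: a division algebra.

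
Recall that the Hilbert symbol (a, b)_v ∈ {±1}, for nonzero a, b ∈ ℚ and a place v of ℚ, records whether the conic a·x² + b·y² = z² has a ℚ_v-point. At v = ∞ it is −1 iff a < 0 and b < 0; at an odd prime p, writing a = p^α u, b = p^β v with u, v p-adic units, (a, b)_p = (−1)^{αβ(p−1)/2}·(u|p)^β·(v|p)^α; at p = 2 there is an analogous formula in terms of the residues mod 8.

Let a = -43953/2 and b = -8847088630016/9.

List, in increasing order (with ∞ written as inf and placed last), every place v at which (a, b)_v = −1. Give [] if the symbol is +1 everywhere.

Mod squares: a ≡ -1794, b ≡ -161. Check v ∈ {∞, 2, 3, 7, 13, 23}.
v=7: a=7^2·(≡3), b=7^5·(≡5) mod 7; (3|7)=-1, (5|7)=-1; (−1)^{2·5·3}·(-1)^5·(-1)^2 = -1.
v=3: a=3^1·(≡2), b=3^-2·(≡1) mod 3; (2|3)=-1, (1|3)=+1; (−1)^{1·-2·1}·(-1)^-2·(+1)^1 = +1.
v=2: v_2(a)=-1, v_2(b)=8; units ≡ 7, 7 (mod 8); ε·ε+αω+βω = 1·1+-1·0+8·0 ≡ 1  ⇒  (a,b)_2 = -1.
v=∞: -1794 < 0 and -161 < 0  ⇒  (a,b)_∞ = -1.
v=13: a=13^1·(≡6), b=13^2·(≡11) mod 13; (6|13)=-1, (11|13)=-1; (−1)^{1·2·6}·(-1)^2·(-1)^1 = -1.
v=23: a=23^1·(≡22), b=23^3·(≡16) mod 23; (22|23)=-1, (16|23)=+1; (−1)^{1·3·11}·(-1)^3·(+1)^1 = +1.
Ram(-1794, -161) = {2, 7, 13, ∞}; no ℚ_2-point on the conic.

[2, 7, 13, inf]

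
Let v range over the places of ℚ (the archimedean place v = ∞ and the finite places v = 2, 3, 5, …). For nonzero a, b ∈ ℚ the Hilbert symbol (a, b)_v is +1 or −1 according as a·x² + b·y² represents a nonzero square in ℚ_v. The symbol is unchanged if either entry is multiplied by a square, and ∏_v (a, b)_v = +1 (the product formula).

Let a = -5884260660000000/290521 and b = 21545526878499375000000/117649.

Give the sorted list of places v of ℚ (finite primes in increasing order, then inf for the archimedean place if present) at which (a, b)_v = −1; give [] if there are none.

(a, b) ≡ (-170085, 31) mod (ℚ^×)²; places V = {2, 3, 5, 7, 11, 17, 23, 29, 31, ∞}.
(a,b)_5: α=7, u≡2; β=10, v≡4 (mod 5); (2|5)=-1, (4|5)=+1; sign (−1)^0·-1^10·+1^7 = +1.
(a,b)_3: α=3, u≡2; β=2, v≡1 (mod 3); (2|3)=-1, (1|3)=+1; sign (−1)^0·-1^2·+1^3 = +1.
(a,b)_∞: sgn(-170085)=−, sgn(31)=+, so +1.
(a,b)_31: α=2, u≡6; β=3, v≡2 (mod 31); (6|31)=-1, (2|31)=+1; sign (−1)^0·-1^3·+1^2 = -1.
(a,b)_7: α=-4, u≡1; β=-6, v≡3 (mod 7); (1|7)=+1, (3|7)=-1; sign (−1)^0·+1^-6·-1^-4 = +1.
(a,b)_2: α=8, β=6; u≡3, v≡7 (mod 8); ε(u)ε(v)=1·1, αω(v)=8·0, βω(u)=6·1; sum ≡ 1  ⇒  -1.
(a,b)_17: α=1, u≡9; β=2, v≡14 (mod 17); (9|17)=+1, (14|17)=-1; sign (−1)^0·+1^2·-1^1 = -1.
(a,b)_23: α=1, u≡10; β=2, v≡16 (mod 23); (10|23)=-1, (16|23)=+1; sign (−1)^0·-1^2·+1^1 = +1.
(a,b)_29: α=1, u≡20; β=2, v≡11 (mod 29); (20|29)=+1, (11|29)=-1; sign (−1)^0·+1^2·-1^1 = -1.
(a,b)_11: α=-2, u≡10; β=0, v≡1 (mod 11); (10|11)=-1, (1|11)=+1; sign (−1)^0·-1^0·+1^-2 = +1.
Ram(-170085, 31) = {2, 17, 29, 31}; no ℚ_2-point on the conic.

[2, 17, 29, 31]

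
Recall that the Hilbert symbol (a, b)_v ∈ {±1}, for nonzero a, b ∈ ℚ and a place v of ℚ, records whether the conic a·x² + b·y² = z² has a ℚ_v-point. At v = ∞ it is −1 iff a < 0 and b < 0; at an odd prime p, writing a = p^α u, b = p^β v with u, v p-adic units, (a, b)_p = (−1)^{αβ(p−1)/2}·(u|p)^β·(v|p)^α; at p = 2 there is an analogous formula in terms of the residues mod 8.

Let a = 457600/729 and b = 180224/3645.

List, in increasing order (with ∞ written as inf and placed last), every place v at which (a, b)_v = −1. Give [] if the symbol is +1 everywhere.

[2, 11]

Mod squares: a ≡ 286, b ≡ 55. Check v ∈ {∞, 2, 3, 5, 11, 13}.
v=11: a=11^1·(≡3), b=11^1·(≡4) mod 11; (3|11)=+1, (4|11)=+1; (−1)^{1·1·5}·(+1)^1·(+1)^1 = -1.
v=5: a=5^2·(≡1), b=5^-1·(≡1) mod 5; (1|5)=+1, (1|5)=+1; (−1)^{2·-1·2}·(+1)^-1·(+1)^2 = +1.
v=3: a=3^-6·(≡1), b=3^-6·(≡1) mod 3; (1|3)=+1, (1|3)=+1; (−1)^{-6·-6·1}·(+1)^-6·(+1)^-6 = +1.
v=∞: 286 > 0 and 55 > 0  ⇒  (a,b)_∞ = +1.
v=13: a=13^1·(≡9), b=13^0·(≡1) mod 13; (9|13)=+1, (1|13)=+1; (−1)^{1·0·6}·(+1)^0·(+1)^1 = +1.
v=2: v_2(a)=7, v_2(b)=14; units ≡ 7, 7 (mod 8); ε·ε+αω+βω = 1·1+7·0+14·0 ≡ 1  ⇒  (a,b)_2 = -1.
Ram(286, 55) = {2, 11}; no ℚ_2-point on the conic.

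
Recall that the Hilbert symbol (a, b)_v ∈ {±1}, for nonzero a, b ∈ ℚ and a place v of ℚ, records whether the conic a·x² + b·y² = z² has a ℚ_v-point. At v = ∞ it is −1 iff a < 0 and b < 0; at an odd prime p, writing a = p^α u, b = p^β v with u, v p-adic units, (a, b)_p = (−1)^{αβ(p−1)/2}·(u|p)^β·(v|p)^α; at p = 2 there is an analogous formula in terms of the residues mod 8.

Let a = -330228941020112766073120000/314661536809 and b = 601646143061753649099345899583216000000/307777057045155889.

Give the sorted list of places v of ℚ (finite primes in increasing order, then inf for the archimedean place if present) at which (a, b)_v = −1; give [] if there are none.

Mod squares: a ≡ -133, b ≡ 409479. Check v ∈ {∞, 2, 3, 5, 7, 17, 19, 23, 29, 31, 37, 43}.
v=29: a=29^-6·(≡19), b=29^-6·(≡25) mod 29; (19|29)=-1, (25|29)=+1; (−1)^{-6·-6·14}·(-1)^-6·(+1)^-6 = +1.
v=∞: -133 < 0 and 409479 > 0  ⇒  (a,b)_∞ = +1.
v=5: a=5^4·(≡2), b=5^6·(≡1) mod 5; (2|5)=-1, (1|5)=+1; (−1)^{4·6·2}·(-1)^6·(+1)^4 = +1.
v=7: a=7^7·(≡1), b=7^11·(≡5) mod 7; (1|7)=+1, (5|7)=-1; (−1)^{7·11·3}·(+1)^11·(-1)^7 = +1.
v=23: a=23^-2·(≡20), b=23^-4·(≡20) mod 23; (20|23)=-1, (20|23)=-1; (−1)^{-2·-4·11}·(-1)^-4·(-1)^-2 = +1.
v=31: a=31^4·(≡3), b=31^3·(≡12) mod 31; (3|31)=-1, (12|31)=-1; (−1)^{4·3·15}·(-1)^3·(-1)^4 = -1.
v=37: a=37^2·(≡18), b=37^3·(≡28) mod 37; (18|37)=-1, (28|37)=+1; (−1)^{2·3·18}·(-1)^3·(+1)^2 = -1.
v=2: v_2(a)=8, v_2(b)=10; units ≡ 3, 7 (mod 8); ε·ε+αω+βω = 1·1+8·0+10·1 ≡ 1  ⇒  (a,b)_2 = -1.
v=17: a=17^2·(≡12), b=17^3·(≡13) mod 17; (12|17)=-1, (13|17)=+1; (−1)^{2·3·8}·(-1)^3·(+1)^2 = -1.
v=3: a=3^0·(≡2), b=3^9·(≡2) mod 3; (2|3)=-1, (2|3)=-1; (−1)^{0·9·1}·(-1)^9·(-1)^0 = -1.
v=43: a=43^0·(≡29), b=43^-2·(≡19) mod 43; (29|43)=-1, (19|43)=-1; (−1)^{0·-2·21}·(-1)^-2·(-1)^0 = +1.
v=19: a=19^3·(≡14), b=19^4·(≡12) mod 19; (14|19)=-1, (12|19)=-1; (−1)^{3·4·9}·(-1)^4·(-1)^3 = -1.
Ram(-133, 409479) = {2, 3, 17, 19, 31, 37}; no ℚ_2-point on the conic.

[2, 3, 17, 19, 31, 37]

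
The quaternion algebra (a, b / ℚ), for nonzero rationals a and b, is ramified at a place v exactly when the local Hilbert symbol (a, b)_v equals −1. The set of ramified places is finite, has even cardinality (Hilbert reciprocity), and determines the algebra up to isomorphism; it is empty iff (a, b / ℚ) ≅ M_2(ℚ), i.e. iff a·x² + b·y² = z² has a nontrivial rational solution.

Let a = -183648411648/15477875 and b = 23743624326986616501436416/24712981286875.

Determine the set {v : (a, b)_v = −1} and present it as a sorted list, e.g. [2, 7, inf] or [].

Mod squares: a ≡ -3570, b ≡ 209. Check v ∈ {∞, 2, 3, 5, 7, 11, 13, 17, 19}.
v=5: a=5^-3·(≡4), b=5^-4·(≡4) mod 5; (4|5)=+1, (4|5)=+1; (−1)^{-3·-4·2}·(+1)^-4·(+1)^-3 = +1.
v=19: a=19^-2·(≡10), b=19^-3·(≡1) mod 19; (10|19)=-1, (1|19)=+1; (−1)^{-2·-3·9}·(-1)^-3·(+1)^-2 = -1.
v=7: a=7^-3·(≡4), b=7^-8·(≡6) mod 7; (4|7)=+1, (6|7)=-1; (−1)^{-3·-8·3}·(+1)^-8·(-1)^-3 = -1.
v=11: a=11^0·(≡4), b=11^1·(≡7) mod 11; (4|11)=+1, (7|11)=-1; (−1)^{0·1·5}·(+1)^1·(-1)^0 = +1.
v=∞: -3570 < 0 and 209 > 0  ⇒  (a,b)_∞ = +1.
v=2: v_2(a)=13, v_2(b)=32; units ≡ 7, 1 (mod 8); ε·ε+αω+βω = 1·0+13·0+32·0 ≡ 0  ⇒  (a,b)_2 = +1.
v=3: a=3^3·(≡1), b=3^6·(≡2) mod 3; (1|3)=+1, (2|3)=-1; (−1)^{3·6·1}·(+1)^6·(-1)^3 = -1.
v=13: a=13^2·(≡8), b=13^4·(≡9) mod 13; (8|13)=-1, (9|13)=+1; (−1)^{2·4·6}·(-1)^4·(+1)^2 = +1.
v=17: a=17^3·(≡12), b=17^6·(≡11) mod 17; (12|17)=-1, (11|17)=-1; (−1)^{3·6·8}·(-1)^6·(-1)^3 = -1.
Ram(-3570, 209) = {3, 7, 17, 19}; no ℚ_3-point on the conic.

[3, 7, 17, 19]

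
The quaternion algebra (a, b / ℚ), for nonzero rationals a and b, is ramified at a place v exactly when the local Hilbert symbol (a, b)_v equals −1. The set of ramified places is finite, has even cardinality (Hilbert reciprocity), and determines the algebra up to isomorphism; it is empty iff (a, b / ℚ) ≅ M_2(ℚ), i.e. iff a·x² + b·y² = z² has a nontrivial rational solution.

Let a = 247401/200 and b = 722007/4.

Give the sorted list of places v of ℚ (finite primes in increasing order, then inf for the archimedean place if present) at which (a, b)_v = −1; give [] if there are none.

Mod squares: a ≡ 1122, b ≡ 663. Check v ∈ {∞, 2, 3, 5, 7, 11, 13, 17}.
v=11: a=11^1·(≡9), b=11^2·(≡4) mod 11; (9|11)=+1, (4|11)=+1; (−1)^{1·2·5}·(+1)^2·(+1)^1 = +1.
v=7: a=7^2·(≡4), b=7^0·(≡5) mod 7; (4|7)=+1, (5|7)=-1; (−1)^{2·0·3}·(+1)^0·(-1)^2 = +1.
v=5: a=5^-2·(≡2), b=5^0·(≡3) mod 5; (2|5)=-1, (3|5)=-1; (−1)^{-2·0·2}·(-1)^0·(-1)^-2 = +1.
v=3: a=3^3·(≡2), b=3^3·(≡2) mod 3; (2|3)=-1, (2|3)=-1; (−1)^{3·3·1}·(-1)^3·(-1)^3 = -1.
v=13: a=13^0·(≡10), b=13^1·(≡4) mod 13; (10|13)=+1, (4|13)=+1; (−1)^{0·1·6}·(+1)^1·(+1)^0 = +1.
v=17: a=17^1·(≡4), b=17^1·(≡14) mod 17; (4|17)=+1, (14|17)=-1; (−1)^{1·1·8}·(+1)^1·(-1)^1 = -1.
v=∞: 1122 > 0 and 663 > 0  ⇒  (a,b)_∞ = +1.
v=2: v_2(a)=-3, v_2(b)=-2; units ≡ 1, 7 (mod 8); ε·ε+αω+βω = 0·1+-3·0+-2·0 ≡ 0  ⇒  (a,b)_2 = +1.
Ram(1122, 663) = {3, 17}; no ℚ_3-point on the conic.

[3, 17]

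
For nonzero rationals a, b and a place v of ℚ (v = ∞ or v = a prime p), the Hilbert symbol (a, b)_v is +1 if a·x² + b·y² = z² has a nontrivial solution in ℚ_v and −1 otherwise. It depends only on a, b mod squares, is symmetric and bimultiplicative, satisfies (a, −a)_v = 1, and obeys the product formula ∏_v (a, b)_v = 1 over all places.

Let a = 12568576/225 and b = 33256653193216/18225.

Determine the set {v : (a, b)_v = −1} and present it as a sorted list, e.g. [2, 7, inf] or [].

[2, 19]

(a, b) ≡ (34, 19) mod (ℚ^×)²; places V = {2, 3, 5, 17, 19, ∞}.
(a,b)_2: α=11, β=24; u≡1, v≡3 (mod 8); ε(u)ε(v)=0·1, αω(v)=11·1, βω(u)=24·0; sum ≡ 1  ⇒  -1.
(a,b)_19: α=2, u≡10; β=3, v≡7 (mod 19); (10|19)=-1, (7|19)=+1; sign (−1)^0·-1^3·+1^2 = -1.
(a,b)_3: α=-2, u≡1; β=-6, v≡1 (mod 3); (1|3)=+1, (1|3)=+1; sign (−1)^0·+1^-6·+1^-2 = +1.
(a,b)_5: α=-2, u≡4; β=-2, v≡4 (mod 5); (4|5)=+1, (4|5)=+1; sign (−1)^0·+1^-2·+1^-2 = +1.
(a,b)_17: α=1, u≡8; β=2, v≡8 (mod 17); (8|17)=+1, (8|17)=+1; sign (−1)^0·+1^2·+1^1 = +1.
(a,b)_∞: sgn(34)=+, sgn(19)=+, so +1.
|Ram(34, 19)| = 2, even; anisotropic at {2, 19}.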